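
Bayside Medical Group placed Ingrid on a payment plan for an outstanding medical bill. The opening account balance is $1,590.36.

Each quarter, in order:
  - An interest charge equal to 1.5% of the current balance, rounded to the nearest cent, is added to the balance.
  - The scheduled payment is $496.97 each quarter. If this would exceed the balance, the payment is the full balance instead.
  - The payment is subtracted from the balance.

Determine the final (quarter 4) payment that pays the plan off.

$151.87

Quarter 1: $1,590.36 +$23.86 interest = $1,614.22; pay $496.97 → $1,117.25
Quarter 2: $1,117.25 +$16.76 interest = $1,134.01; pay $496.97 → $637.04
Quarter 3: $637.04 +$9.56 interest = $646.60; pay $496.97 → $149.63
Quarter 4: $149.63 +$2.24 interest = $151.87; pay $151.87 → $0.00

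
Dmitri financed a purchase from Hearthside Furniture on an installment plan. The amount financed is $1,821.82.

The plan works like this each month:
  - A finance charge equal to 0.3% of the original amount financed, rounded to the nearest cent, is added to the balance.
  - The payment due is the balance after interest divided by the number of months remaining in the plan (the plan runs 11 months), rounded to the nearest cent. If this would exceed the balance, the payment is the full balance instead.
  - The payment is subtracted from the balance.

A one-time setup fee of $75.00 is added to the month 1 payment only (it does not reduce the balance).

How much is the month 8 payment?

$172.11

Month 1: $1,821.82 +$5.47 interest = $1,827.29; pay $166.12 (+ $75.00 fee) → $1,661.17
Month 2: $1,661.17 +$5.47 interest = $1,666.64; pay $166.66 → $1,499.98
Month 3: $1,499.98 +$5.47 interest = $1,505.45; pay $167.27 → $1,338.18
Month 4: $1,338.18 +$5.47 interest = $1,343.65; pay $167.96 → $1,175.69
Month 5: $1,175.69 +$5.47 interest = $1,181.16; pay $168.74 → $1,012.42
Month 6: $1,012.42 +$5.47 interest = $1,017.89; pay $169.65 → $848.24
Month 7: $848.24 +$5.47 interest = $853.71; pay $170.74 → $682.97
Month 8: $682.97 +$5.47 interest = $688.44; pay $172.11 → $516.33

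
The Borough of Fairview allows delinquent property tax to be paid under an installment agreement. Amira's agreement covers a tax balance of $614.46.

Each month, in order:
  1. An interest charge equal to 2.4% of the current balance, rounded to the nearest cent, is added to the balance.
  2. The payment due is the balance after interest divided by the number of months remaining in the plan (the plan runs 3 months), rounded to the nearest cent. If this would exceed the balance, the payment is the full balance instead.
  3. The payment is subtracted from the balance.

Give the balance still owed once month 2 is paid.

Month 1: $614.46 +$14.75 interest = $629.21; pay $209.74 → $419.47
Month 2: $419.47 +$10.07 interest = $429.54; pay $214.77 → $214.77

$214.77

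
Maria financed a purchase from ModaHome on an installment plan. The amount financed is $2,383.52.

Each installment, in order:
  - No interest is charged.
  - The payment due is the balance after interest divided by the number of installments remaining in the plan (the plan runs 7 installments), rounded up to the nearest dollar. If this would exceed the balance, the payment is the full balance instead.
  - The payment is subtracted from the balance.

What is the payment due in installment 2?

$341.00

Installment 1: $2,383.52 − $341.00 → $2,042.52
Installment 2: $2,042.52 − $341.00 → $1,701.52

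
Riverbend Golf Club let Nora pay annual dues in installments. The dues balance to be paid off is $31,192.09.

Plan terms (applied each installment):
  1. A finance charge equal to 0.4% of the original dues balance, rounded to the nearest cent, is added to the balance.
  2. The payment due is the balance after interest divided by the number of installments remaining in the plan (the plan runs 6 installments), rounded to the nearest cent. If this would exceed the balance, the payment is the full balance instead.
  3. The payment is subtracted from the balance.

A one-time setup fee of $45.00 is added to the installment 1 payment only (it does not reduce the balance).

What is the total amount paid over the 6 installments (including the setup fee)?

$31,985.71

# | Opening | Interest | Payment | Fee | End bal
1 | $31,192.09 | $124.77 | $5,219.48 | $45.00 | $26,097.38
2 | $26,097.38 | $124.77 | $5,244.43 | — | $20,977.72
3 | $20,977.72 | $124.77 | $5,275.62 | — | $15,826.87
4 | $15,826.87 | $124.77 | $5,317.21 | — | $10,634.43
5 | $10,634.43 | $124.77 | $5,379.60 | — | $5,379.60
6 | $5,379.60 | $124.77 | $5,504.37 | — | $0.00
Total paid: $31,985.71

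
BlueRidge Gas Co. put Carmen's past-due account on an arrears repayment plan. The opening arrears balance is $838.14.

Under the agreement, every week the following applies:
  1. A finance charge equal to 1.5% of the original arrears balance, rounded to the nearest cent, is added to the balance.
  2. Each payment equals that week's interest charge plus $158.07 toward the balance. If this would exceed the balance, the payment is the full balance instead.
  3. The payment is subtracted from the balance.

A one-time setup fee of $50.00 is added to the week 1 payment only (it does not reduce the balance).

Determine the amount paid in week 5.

$170.64

Week 1: opening $838.14; interest $12.57 → $850.71; payment $170.64 (+ $50.00 fee); balance $680.07
Week 2: opening $680.07; interest $12.57 → $692.64; payment $170.64; balance $522.00
Week 3: opening $522.00; interest $12.57 → $534.57; payment $170.64; balance $363.93
Week 4: opening $363.93; interest $12.57 → $376.50; payment $170.64; balance $205.86
Week 5: opening $205.86; interest $12.57 → $218.43; payment $170.64; balance $47.79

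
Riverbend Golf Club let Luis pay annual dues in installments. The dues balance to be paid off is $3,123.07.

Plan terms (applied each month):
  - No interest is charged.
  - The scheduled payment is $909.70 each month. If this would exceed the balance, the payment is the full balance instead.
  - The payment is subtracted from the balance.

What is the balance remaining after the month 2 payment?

Month 1: $3,123.07 − $909.70 → $2,213.37
Month 2: $2,213.37 − $909.70 → $1,303.67

$1,303.67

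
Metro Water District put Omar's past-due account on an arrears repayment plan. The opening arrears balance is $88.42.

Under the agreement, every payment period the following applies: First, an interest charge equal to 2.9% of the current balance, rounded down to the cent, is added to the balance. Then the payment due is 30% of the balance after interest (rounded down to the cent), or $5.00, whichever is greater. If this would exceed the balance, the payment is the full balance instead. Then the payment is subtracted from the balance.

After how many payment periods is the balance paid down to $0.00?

Payment period 1: opening $88.42; interest $2.56 → $90.98; payment $27.29; balance $63.69
Payment period 2: opening $63.69; interest $1.84 → $65.53; payment $19.65; balance $45.88
Payment period 3: opening $45.88; interest $1.33 → $47.21; payment $14.16; balance $33.05
Payment period 4: opening $33.05; interest $0.95 → $34.00; payment $10.20; balance $23.80
Payment period 5: opening $23.80; interest $0.69 → $24.49; payment $7.34; balance $17.15
Payment period 6: opening $17.15; interest $0.49 → $17.64; payment $5.29; balance $12.35
Payment period 7: opening $12.35; interest $0.35 → $12.70; payment $5.00; balance $7.70
Payment period 8: opening $7.70; interest $0.22 → $7.92; payment $5.00; balance $2.92
Payment period 9: opening $2.92; interest $0.08 → $3.00; payment $3.00; balance $0.00
Balance reaches $0.00 in payment period 9.

9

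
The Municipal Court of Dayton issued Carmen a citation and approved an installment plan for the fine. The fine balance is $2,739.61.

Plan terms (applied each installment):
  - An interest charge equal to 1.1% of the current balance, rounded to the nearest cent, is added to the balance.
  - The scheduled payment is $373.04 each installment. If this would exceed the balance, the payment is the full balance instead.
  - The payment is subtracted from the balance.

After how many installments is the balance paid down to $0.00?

Installment 1: $2,739.61 +$30.14 interest = $2,769.75; pay $373.04 → $2,396.71
Installment 2: $2,396.71 +$26.36 interest = $2,423.07; pay $373.04 → $2,050.03
Installment 3: $2,050.03 +$22.55 interest = $2,072.58; pay $373.04 → $1,699.54
Installment 4: $1,699.54 +$18.69 interest = $1,718.23; pay $373.04 → $1,345.19
Installment 5: $1,345.19 +$14.80 interest = $1,359.99; pay $373.04 → $986.95
Installment 6: $986.95 +$10.86 interest = $997.81; pay $373.04 → $624.77
Installment 7: $624.77 +$6.87 interest = $631.64; pay $373.04 → $258.60
Installment 8: $258.60 +$2.84 interest = $261.44; pay $261.44 → $0.00
Balance reaches $0.00 in installment 8.

8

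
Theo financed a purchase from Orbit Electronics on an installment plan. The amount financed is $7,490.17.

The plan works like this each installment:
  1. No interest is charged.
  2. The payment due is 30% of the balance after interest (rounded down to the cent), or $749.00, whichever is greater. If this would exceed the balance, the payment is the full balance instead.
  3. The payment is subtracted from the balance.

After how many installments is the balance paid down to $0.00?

7

# | Opening | Payment | End bal
1 | $7,490.17 | $2,247.05 | $5,243.12
2 | $5,243.12 | $1,572.93 | $3,670.19
3 | $3,670.19 | $1,101.05 | $2,569.14
4 | $2,569.14 | $770.74 | $1,798.40
5 | $1,798.40 | $749.00 | $1,049.40
6 | $1,049.40 | $749.00 | $300.40
7 | $300.40 | $300.40 | $0.00
Balance reaches $0.00 in installment 7.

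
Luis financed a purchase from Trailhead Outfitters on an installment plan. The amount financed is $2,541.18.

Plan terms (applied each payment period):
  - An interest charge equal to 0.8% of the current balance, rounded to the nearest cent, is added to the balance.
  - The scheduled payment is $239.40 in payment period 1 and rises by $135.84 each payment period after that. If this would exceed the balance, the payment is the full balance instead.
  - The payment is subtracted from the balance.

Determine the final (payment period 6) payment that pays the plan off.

$59.32

Payment period 1: opening $2,541.18; interest $20.33 → $2,561.51; payment $239.40; balance $2,322.11
Payment period 2: opening $2,322.11; interest $18.58 → $2,340.69; payment $375.24; balance $1,965.45
Payment period 3: opening $1,965.45; interest $15.72 → $1,981.17; payment $511.08; balance $1,470.09
Payment period 4: opening $1,470.09; interest $11.76 → $1,481.85; payment $646.92; balance $834.93
Payment period 5: opening $834.93; interest $6.68 → $841.61; payment $782.76; balance $58.85
Payment period 6: opening $58.85; interest $0.47 → $59.32; payment $59.32; balance $0.00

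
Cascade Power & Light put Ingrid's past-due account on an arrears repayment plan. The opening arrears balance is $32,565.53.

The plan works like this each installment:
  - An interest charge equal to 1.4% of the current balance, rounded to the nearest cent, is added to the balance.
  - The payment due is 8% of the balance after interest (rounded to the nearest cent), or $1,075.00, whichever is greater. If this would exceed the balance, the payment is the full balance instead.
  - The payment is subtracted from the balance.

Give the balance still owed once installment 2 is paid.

$28,340.65

# | Opening | Interest | Payment | End bal
1 | $32,565.53 | $455.92 | $2,641.72 | $30,379.73
2 | $30,379.73 | $425.32 | $2,464.40 | $28,340.65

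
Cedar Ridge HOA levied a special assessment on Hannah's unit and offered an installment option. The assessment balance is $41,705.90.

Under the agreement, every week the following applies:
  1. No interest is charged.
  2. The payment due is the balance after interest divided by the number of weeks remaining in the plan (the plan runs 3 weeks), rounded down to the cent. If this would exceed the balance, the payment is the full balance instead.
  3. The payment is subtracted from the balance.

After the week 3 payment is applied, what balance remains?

$0.00

Week 1: opening $41,705.90; payment $13,901.96; balance $27,803.94
Week 2: opening $27,803.94; payment $13,901.97; balance $13,901.97
Week 3: opening $13,901.97; payment $13,901.97; balance $0.00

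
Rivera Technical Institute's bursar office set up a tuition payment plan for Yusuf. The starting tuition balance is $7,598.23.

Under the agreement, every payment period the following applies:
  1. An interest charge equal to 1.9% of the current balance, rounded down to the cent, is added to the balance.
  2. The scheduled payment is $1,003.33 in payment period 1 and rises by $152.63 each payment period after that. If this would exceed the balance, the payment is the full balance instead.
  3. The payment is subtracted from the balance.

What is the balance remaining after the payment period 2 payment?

$5,711.34

Payment period 1: opening $7,598.23; interest $144.36 → $7,742.59; payment $1,003.33; balance $6,739.26
Payment period 2: opening $6,739.26; interest $128.04 → $6,867.30; payment $1,155.96; balance $5,711.34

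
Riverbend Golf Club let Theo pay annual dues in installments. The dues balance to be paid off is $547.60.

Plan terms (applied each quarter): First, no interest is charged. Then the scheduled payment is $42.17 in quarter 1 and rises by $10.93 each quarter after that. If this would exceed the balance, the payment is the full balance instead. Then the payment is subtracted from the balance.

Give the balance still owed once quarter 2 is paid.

# | Opening | Payment | End bal
1 | $547.60 | $42.17 | $505.43
2 | $505.43 | $53.10 | $452.33

$452.33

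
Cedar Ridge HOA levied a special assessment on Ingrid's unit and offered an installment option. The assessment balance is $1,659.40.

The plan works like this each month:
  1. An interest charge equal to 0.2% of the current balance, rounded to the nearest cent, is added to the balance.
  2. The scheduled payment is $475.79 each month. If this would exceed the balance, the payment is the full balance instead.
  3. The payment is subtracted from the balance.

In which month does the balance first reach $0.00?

Month 1: opening $1,659.40; interest $3.32 → $1,662.72; payment $475.79; balance $1,186.93
Month 2: opening $1,186.93; interest $2.37 → $1,189.30; payment $475.79; balance $713.51
Month 3: opening $713.51; interest $1.43 → $714.94; payment $475.79; balance $239.15
Month 4: opening $239.15; interest $0.48 → $239.63; payment $239.63; balance $0.00
Balance reaches $0.00 in month 4.

4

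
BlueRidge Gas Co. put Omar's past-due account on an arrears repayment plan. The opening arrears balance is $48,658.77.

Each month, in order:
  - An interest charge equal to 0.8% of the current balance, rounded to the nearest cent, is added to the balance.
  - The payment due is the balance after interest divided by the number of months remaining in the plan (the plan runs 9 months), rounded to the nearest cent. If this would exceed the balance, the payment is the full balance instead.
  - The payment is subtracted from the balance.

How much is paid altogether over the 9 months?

# | Opening | Interest | Payment | End bal
1 | $48,658.77 | $389.27 | $5,449.78 | $43,598.26
2 | $43,598.26 | $348.79 | $5,493.38 | $38,453.67
3 | $38,453.67 | $307.63 | $5,537.33 | $33,223.97
4 | $33,223.97 | $265.79 | $5,581.63 | $27,908.13
5 | $27,908.13 | $223.27 | $5,626.28 | $22,505.12
6 | $22,505.12 | $180.04 | $5,671.29 | $17,013.87
7 | $17,013.87 | $136.11 | $5,716.66 | $11,433.32
8 | $11,433.32 | $91.47 | $5,762.40 | $5,762.39
9 | $5,762.39 | $46.10 | $5,808.49 | $0.00
Total paid: $50,647.24

$50,647.24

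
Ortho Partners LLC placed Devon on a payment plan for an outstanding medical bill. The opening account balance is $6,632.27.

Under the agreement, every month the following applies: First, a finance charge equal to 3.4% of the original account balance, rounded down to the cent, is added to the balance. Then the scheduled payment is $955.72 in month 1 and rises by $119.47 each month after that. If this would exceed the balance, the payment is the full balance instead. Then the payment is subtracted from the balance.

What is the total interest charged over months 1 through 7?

# | Opening | Interest | Payment | End bal
1 | $6,632.27 | $225.49 | $955.72 | $5,902.04
2 | $5,902.04 | $225.49 | $1,075.19 | $5,052.34
3 | $5,052.34 | $225.49 | $1,194.66 | $4,083.17
4 | $4,083.17 | $225.49 | $1,314.13 | $2,994.53
5 | $2,994.53 | $225.49 | $1,433.60 | $1,786.42
6 | $1,786.42 | $225.49 | $1,553.07 | $458.84
7 | $458.84 | $225.49 | $684.33 | $0.00
Total interest: $225.49 + $225.49 + $225.49 + $225.49 + $225.49 + $225.49 + $225.49 = $1,578.43

$1,578.43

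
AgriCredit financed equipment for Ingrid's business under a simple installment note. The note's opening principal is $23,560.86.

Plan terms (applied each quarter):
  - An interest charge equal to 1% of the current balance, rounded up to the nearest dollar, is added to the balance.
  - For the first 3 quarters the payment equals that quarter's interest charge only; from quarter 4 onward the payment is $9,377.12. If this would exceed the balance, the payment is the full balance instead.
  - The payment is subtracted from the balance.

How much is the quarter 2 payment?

Quarter 1: opening $23,560.86; interest $236.00 → $23,796.86; payment $236.00; balance $23,560.86
Quarter 2: opening $23,560.86; interest $236.00 → $23,796.86; payment $236.00; balance $23,560.86

$236.00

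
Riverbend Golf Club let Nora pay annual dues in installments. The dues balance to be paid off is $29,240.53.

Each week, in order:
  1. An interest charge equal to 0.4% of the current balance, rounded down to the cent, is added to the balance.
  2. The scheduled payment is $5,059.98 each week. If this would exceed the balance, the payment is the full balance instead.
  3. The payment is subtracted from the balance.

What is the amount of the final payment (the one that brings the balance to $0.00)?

# | Opening | Interest | Payment | End bal
1 | $29,240.53 | $116.96 | $5,059.98 | $24,297.51
2 | $24,297.51 | $97.19 | $5,059.98 | $19,334.72
3 | $19,334.72 | $77.33 | $5,059.98 | $14,352.07
4 | $14,352.07 | $57.40 | $5,059.98 | $9,349.49
5 | $9,349.49 | $37.39 | $5,059.98 | $4,326.90
6 | $4,326.90 | $17.30 | $4,344.20 | $0.00

$4,344.20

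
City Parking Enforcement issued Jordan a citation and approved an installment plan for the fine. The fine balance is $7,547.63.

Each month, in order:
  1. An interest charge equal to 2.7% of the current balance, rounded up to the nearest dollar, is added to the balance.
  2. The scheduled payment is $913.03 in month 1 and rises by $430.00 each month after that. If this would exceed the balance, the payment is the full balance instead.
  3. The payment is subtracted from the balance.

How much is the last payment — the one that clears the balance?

$2,022.51

# | Opening | Interest | Payment | End bal
1 | $7,547.63 | $204.00 | $913.03 | $6,838.60
2 | $6,838.60 | $185.00 | $1,343.03 | $5,680.57
3 | $5,680.57 | $154.00 | $1,773.03 | $4,061.54
4 | $4,061.54 | $110.00 | $2,203.03 | $1,968.51
5 | $1,968.51 | $54.00 | $2,022.51 | $0.00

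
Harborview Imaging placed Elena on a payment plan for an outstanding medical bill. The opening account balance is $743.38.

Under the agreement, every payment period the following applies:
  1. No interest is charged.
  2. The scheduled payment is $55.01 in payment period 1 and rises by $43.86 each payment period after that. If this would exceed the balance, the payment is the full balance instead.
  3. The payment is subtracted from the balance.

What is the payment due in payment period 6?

# | Opening | Payment | End bal
1 | $743.38 | $55.01 | $688.37
2 | $688.37 | $98.87 | $589.50
3 | $589.50 | $142.73 | $446.77
4 | $446.77 | $186.59 | $260.18
5 | $260.18 | $230.45 | $29.73
6 | $29.73 | $29.73 | $0.00

$29.73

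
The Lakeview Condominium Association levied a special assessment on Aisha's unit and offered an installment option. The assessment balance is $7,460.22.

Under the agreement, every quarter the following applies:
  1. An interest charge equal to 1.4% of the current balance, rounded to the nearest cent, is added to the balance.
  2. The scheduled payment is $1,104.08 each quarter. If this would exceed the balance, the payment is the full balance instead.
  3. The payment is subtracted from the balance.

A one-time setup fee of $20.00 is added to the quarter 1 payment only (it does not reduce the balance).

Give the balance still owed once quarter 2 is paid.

$5,446.95

Quarter 1: opening $7,460.22; interest $104.44 → $7,564.66; payment $1,104.08 (+ $20.00 fee); balance $6,460.58
Quarter 2: opening $6,460.58; interest $90.45 → $6,551.03; payment $1,104.08; balance $5,446.95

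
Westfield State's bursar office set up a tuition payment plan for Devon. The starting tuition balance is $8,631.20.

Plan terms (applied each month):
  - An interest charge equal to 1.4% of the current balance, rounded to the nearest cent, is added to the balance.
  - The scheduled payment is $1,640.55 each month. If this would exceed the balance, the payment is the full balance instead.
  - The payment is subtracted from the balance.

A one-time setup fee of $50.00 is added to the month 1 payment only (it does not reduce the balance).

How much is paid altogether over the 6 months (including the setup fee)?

Month 1: opening $8,631.20; interest $120.84 → $8,752.04; payment $1,640.55 (+ $50.00 fee); balance $7,111.49
Month 2: opening $7,111.49; interest $99.56 → $7,211.05; payment $1,640.55; balance $5,570.50
Month 3: opening $5,570.50; interest $77.99 → $5,648.49; payment $1,640.55; balance $4,007.94
Month 4: opening $4,007.94; interest $56.11 → $4,064.05; payment $1,640.55; balance $2,423.50
Month 5: opening $2,423.50; interest $33.93 → $2,457.43; payment $1,640.55; balance $816.88
Month 6: opening $816.88; interest $11.44 → $828.32; payment $828.32; balance $0.00
Total paid: $9,081.07

$9,081.07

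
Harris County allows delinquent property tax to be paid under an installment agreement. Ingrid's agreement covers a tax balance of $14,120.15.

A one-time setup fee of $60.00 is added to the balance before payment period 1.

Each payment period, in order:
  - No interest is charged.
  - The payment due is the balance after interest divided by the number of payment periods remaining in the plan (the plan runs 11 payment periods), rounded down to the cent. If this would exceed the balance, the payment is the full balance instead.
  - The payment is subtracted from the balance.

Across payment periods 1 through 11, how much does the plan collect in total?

$14,180.15

Payment period 1: opening $14,180.15; payment $1,289.10; balance $12,891.05
Payment period 2: opening $12,891.05; payment $1,289.10; balance $11,601.95
Payment period 3: opening $11,601.95; payment $1,289.10; balance $10,312.85
Payment period 4: opening $10,312.85; payment $1,289.10; balance $9,023.75
Payment period 5: opening $9,023.75; payment $1,289.10; balance $7,734.65
Payment period 6: opening $7,734.65; payment $1,289.10; balance $6,445.55
Payment period 7: opening $6,445.55; payment $1,289.11; balance $5,156.44
Payment period 8: opening $5,156.44; payment $1,289.11; balance $3,867.33
Payment period 9: opening $3,867.33; payment $1,289.11; balance $2,578.22
Payment period 10: opening $2,578.22; payment $1,289.11; balance $1,289.11
Payment period 11: opening $1,289.11; payment $1,289.11; balance $0.00
Total paid: $14,180.15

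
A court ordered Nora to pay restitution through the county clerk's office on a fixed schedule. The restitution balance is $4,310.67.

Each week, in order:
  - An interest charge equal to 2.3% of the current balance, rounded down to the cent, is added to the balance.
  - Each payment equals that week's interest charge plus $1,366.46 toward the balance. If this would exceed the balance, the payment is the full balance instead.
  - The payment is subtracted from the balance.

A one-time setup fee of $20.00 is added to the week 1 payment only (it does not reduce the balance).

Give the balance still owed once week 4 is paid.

Week 1: $4,310.67 +$99.14 interest = $4,409.81; pay $1,465.60 (+ $20.00 fee) → $2,944.21
Week 2: $2,944.21 +$67.71 interest = $3,011.92; pay $1,434.17 → $1,577.75
Week 3: $1,577.75 +$36.28 interest = $1,614.03; pay $1,402.74 → $211.29
Week 4: $211.29 +$4.85 interest = $216.14; pay $216.14 → $0.00

$0.00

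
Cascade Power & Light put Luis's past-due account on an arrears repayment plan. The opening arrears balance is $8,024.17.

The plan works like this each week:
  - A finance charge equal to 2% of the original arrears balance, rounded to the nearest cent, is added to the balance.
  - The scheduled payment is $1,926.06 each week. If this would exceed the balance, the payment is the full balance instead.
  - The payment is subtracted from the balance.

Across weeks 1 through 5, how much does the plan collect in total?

$8,826.57

Week 1: $8,024.17 +$160.48 interest = $8,184.65; pay $1,926.06 → $6,258.59
Week 2: $6,258.59 +$160.48 interest = $6,419.07; pay $1,926.06 → $4,493.01
Week 3: $4,493.01 +$160.48 interest = $4,653.49; pay $1,926.06 → $2,727.43
Week 4: $2,727.43 +$160.48 interest = $2,887.91; pay $1,926.06 → $961.85
Week 5: $961.85 +$160.48 interest = $1,122.33; pay $1,122.33 → $0.00
Total paid: $8,826.57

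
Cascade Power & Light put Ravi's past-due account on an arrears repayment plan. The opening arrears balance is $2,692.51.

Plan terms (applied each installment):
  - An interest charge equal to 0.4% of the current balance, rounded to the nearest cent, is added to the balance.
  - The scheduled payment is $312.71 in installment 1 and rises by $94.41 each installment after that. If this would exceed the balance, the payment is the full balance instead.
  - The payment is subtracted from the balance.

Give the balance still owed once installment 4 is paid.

Installment 1: $2,692.51 +$10.77 interest = $2,703.28; pay $312.71 → $2,390.57
Installment 2: $2,390.57 +$9.56 interest = $2,400.13; pay $407.12 → $1,993.01
Installment 3: $1,993.01 +$7.97 interest = $2,000.98; pay $501.53 → $1,499.45
Installment 4: $1,499.45 +$6.00 interest = $1,505.45; pay $595.94 → $909.51

$909.51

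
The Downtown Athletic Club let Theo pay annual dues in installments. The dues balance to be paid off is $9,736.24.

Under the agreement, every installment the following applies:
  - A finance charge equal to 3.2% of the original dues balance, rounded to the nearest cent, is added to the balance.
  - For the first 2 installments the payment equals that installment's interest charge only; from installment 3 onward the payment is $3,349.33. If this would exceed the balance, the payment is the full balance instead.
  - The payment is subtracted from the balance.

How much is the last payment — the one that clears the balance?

Installment 1: $9,736.24 +$311.56 interest = $10,047.80; pay $311.56 → $9,736.24
Installment 2: $9,736.24 +$311.56 interest = $10,047.80; pay $311.56 → $9,736.24
Installment 3: $9,736.24 +$311.56 interest = $10,047.80; pay $3,349.33 → $6,698.47
Installment 4: $6,698.47 +$311.56 interest = $7,010.03; pay $3,349.33 → $3,660.70
Installment 5: $3,660.70 +$311.56 interest = $3,972.26; pay $3,349.33 → $622.93
Installment 6: $622.93 +$311.56 interest = $934.49; pay $934.49 → $0.00

$934.49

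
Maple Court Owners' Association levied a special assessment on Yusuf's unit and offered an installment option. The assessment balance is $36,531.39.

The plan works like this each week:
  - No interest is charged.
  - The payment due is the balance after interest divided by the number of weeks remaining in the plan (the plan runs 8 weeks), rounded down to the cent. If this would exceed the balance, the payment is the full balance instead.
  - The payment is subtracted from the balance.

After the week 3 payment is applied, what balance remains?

# | Opening | Payment | End bal
1 | $36,531.39 | $4,566.42 | $31,964.97
2 | $31,964.97 | $4,566.42 | $27,398.55
3 | $27,398.55 | $4,566.42 | $22,832.13

$22,832.13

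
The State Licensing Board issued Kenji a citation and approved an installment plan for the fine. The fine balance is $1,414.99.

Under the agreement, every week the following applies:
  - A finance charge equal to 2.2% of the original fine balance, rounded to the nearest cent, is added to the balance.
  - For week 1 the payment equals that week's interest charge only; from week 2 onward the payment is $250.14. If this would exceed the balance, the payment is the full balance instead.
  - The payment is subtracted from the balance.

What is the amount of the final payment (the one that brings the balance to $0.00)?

$132.06

Week 1: opening $1,414.99; interest $31.13 → $1,446.12; payment $31.13; balance $1,414.99
Week 2: opening $1,414.99; interest $31.13 → $1,446.12; payment $250.14; balance $1,195.98
Week 3: opening $1,195.98; interest $31.13 → $1,227.11; payment $250.14; balance $976.97
Week 4: opening $976.97; interest $31.13 → $1,008.10; payment $250.14; balance $757.96
Week 5: opening $757.96; interest $31.13 → $789.09; payment $250.14; balance $538.95
Week 6: opening $538.95; interest $31.13 → $570.08; payment $250.14; balance $319.94
Week 7: opening $319.94; interest $31.13 → $351.07; payment $250.14; balance $100.93
Week 8: opening $100.93; interest $31.13 → $132.06; payment $132.06; balance $0.00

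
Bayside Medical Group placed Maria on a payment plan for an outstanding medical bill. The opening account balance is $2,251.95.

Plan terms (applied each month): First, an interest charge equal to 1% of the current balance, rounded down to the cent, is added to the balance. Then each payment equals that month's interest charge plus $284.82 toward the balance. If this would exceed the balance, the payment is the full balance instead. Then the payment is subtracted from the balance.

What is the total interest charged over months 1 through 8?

$100.37

Month 1: opening $2,251.95; interest $22.51 → $2,274.46; payment $307.33; balance $1,967.13
Month 2: opening $1,967.13; interest $19.67 → $1,986.80; payment $304.49; balance $1,682.31
Month 3: opening $1,682.31; interest $16.82 → $1,699.13; payment $301.64; balance $1,397.49
Month 4: opening $1,397.49; interest $13.97 → $1,411.46; payment $298.79; balance $1,112.67
Month 5: opening $1,112.67; interest $11.12 → $1,123.79; payment $295.94; balance $827.85
Month 6: opening $827.85; interest $8.27 → $836.12; payment $293.09; balance $543.03
Month 7: opening $543.03; interest $5.43 → $548.46; payment $290.25; balance $258.21
Month 8: opening $258.21; interest $2.58 → $260.79; payment $260.79; balance $0.00
Total interest: $22.51 + $19.67 + $16.82 + $13.97 + $11.12 + $8.27 + $5.43 + $2.58 = $100.37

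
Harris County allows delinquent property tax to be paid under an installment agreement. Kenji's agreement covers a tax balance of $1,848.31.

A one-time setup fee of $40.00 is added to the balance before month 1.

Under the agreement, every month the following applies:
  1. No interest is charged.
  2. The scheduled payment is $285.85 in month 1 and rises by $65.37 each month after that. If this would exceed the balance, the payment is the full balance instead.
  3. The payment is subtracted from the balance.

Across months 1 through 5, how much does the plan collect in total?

Month 1: opening $1,888.31; payment $285.85; balance $1,602.46
Month 2: opening $1,602.46; payment $351.22; balance $1,251.24
Month 3: opening $1,251.24; payment $416.59; balance $834.65
Month 4: opening $834.65; payment $481.96; balance $352.69
Month 5: opening $352.69; payment $352.69; balance $0.00
Total paid: $1,888.31

$1,888.31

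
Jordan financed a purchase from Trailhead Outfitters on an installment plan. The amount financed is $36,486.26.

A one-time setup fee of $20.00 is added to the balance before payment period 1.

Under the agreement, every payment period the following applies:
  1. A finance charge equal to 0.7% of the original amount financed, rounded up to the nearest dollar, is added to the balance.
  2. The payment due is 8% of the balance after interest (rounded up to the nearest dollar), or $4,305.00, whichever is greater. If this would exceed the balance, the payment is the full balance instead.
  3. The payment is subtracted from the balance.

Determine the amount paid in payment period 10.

$321.26

Payment period 1: opening $36,506.26; interest $256.00 → $36,762.26; payment $4,305.00; balance $32,457.26
Payment period 2: opening $32,457.26; interest $256.00 → $32,713.26; payment $4,305.00; balance $28,408.26
Payment period 3: opening $28,408.26; interest $256.00 → $28,664.26; payment $4,305.00; balance $24,359.26
Payment period 4: opening $24,359.26; interest $256.00 → $24,615.26; payment $4,305.00; balance $20,310.26
Payment period 5: opening $20,310.26; interest $256.00 → $20,566.26; payment $4,305.00; balance $16,261.26
Payment period 6: opening $16,261.26; interest $256.00 → $16,517.26; payment $4,305.00; balance $12,212.26
Payment period 7: opening $12,212.26; interest $256.00 → $12,468.26; payment $4,305.00; balance $8,163.26
Payment period 8: opening $8,163.26; interest $256.00 → $8,419.26; payment $4,305.00; balance $4,114.26
Payment period 9: opening $4,114.26; interest $256.00 → $4,370.26; payment $4,305.00; balance $65.26
Payment period 10: opening $65.26; interest $256.00 → $321.26; payment $321.26; balance $0.00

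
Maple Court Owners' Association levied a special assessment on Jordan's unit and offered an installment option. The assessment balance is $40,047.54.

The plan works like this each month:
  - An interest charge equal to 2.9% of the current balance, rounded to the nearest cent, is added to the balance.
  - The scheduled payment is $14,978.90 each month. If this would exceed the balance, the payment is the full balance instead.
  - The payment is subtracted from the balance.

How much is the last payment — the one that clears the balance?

$12,360.13

Month 1: opening $40,047.54; interest $1,161.38 → $41,208.92; payment $14,978.90; balance $26,230.02
Month 2: opening $26,230.02; interest $760.67 → $26,990.69; payment $14,978.90; balance $12,011.79
Month 3: opening $12,011.79; interest $348.34 → $12,360.13; payment $12,360.13; balance $0.00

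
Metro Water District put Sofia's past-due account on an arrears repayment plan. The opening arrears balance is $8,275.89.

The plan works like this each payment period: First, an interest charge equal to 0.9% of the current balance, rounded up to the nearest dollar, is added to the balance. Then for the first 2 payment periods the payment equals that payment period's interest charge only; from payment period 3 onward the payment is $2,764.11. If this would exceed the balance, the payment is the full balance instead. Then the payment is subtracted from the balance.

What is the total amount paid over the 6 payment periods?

Payment period 1: opening $8,275.89; interest $75.00 → $8,350.89; payment $75.00; balance $8,275.89
Payment period 2: opening $8,275.89; interest $75.00 → $8,350.89; payment $75.00; balance $8,275.89
Payment period 3: opening $8,275.89; interest $75.00 → $8,350.89; payment $2,764.11; balance $5,586.78
Payment period 4: opening $5,586.78; interest $51.00 → $5,637.78; payment $2,764.11; balance $2,873.67
Payment period 5: opening $2,873.67; interest $26.00 → $2,899.67; payment $2,764.11; balance $135.56
Payment period 6: opening $135.56; interest $2.00 → $137.56; payment $137.56; balance $0.00
Total paid: $8,579.89

$8,579.89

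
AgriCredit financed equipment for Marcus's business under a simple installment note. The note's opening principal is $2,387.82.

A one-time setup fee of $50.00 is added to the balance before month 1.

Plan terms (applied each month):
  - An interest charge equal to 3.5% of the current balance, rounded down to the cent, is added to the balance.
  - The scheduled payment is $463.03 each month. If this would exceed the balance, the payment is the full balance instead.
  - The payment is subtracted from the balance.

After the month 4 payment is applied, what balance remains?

Month 1: $2,437.82 +$85.32 interest = $2,523.14; pay $463.03 → $2,060.11
Month 2: $2,060.11 +$72.10 interest = $2,132.21; pay $463.03 → $1,669.18
Month 3: $1,669.18 +$58.42 interest = $1,727.60; pay $463.03 → $1,264.57
Month 4: $1,264.57 +$44.25 interest = $1,308.82; pay $463.03 → $845.79

$845.79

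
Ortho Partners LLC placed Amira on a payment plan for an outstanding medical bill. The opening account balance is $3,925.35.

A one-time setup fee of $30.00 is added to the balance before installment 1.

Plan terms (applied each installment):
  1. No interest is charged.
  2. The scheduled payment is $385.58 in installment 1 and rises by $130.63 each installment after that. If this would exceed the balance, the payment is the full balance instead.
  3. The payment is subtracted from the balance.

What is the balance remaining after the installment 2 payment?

$3,053.56

Installment 1: opening $3,955.35; payment $385.58; balance $3,569.77
Installment 2: opening $3,569.77; payment $516.21; balance $3,053.56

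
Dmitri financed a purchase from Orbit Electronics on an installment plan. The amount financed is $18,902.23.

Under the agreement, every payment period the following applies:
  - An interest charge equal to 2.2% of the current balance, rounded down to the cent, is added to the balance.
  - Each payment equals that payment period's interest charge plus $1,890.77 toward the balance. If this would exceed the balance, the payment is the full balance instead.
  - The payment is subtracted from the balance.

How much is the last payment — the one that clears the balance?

Payment period 1: opening $18,902.23; interest $415.84 → $19,318.07; payment $2,306.61; balance $17,011.46
Payment period 2: opening $17,011.46; interest $374.25 → $17,385.71; payment $2,265.02; balance $15,120.69
Payment period 3: opening $15,120.69; interest $332.65 → $15,453.34; payment $2,223.42; balance $13,229.92
Payment period 4: opening $13,229.92; interest $291.05 → $13,520.97; payment $2,181.82; balance $11,339.15
Payment period 5: opening $11,339.15; interest $249.46 → $11,588.61; payment $2,140.23; balance $9,448.38
Payment period 6: opening $9,448.38; interest $207.86 → $9,656.24; payment $2,098.63; balance $7,557.61
Payment period 7: opening $7,557.61; interest $166.26 → $7,723.87; payment $2,057.03; balance $5,666.84
Payment period 8: opening $5,666.84; interest $124.67 → $5,791.51; payment $2,015.44; balance $3,776.07
Payment period 9: opening $3,776.07; interest $83.07 → $3,859.14; payment $1,973.84; balance $1,885.30
Payment period 10: opening $1,885.30; interest $41.47 → $1,926.77; payment $1,926.77; balance $0.00

$1,926.77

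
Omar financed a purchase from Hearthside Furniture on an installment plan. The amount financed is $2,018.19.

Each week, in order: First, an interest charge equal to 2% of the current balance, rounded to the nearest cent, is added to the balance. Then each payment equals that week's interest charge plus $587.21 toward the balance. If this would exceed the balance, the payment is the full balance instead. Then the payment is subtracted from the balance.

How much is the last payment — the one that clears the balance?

Week 1: opening $2,018.19; interest $40.36 → $2,058.55; payment $627.57; balance $1,430.98
Week 2: opening $1,430.98; interest $28.62 → $1,459.60; payment $615.83; balance $843.77
Week 3: opening $843.77; interest $16.88 → $860.65; payment $604.09; balance $256.56
Week 4: opening $256.56; interest $5.13 → $261.69; payment $261.69; balance $0.00

$261.69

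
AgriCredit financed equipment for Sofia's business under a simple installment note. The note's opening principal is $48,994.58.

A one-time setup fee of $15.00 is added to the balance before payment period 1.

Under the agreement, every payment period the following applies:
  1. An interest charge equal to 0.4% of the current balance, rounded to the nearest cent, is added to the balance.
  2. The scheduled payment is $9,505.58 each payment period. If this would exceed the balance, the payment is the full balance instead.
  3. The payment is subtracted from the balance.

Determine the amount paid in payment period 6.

Payment period 1: opening $49,009.58; interest $196.04 → $49,205.62; payment $9,505.58; balance $39,700.04
Payment period 2: opening $39,700.04; interest $158.80 → $39,858.84; payment $9,505.58; balance $30,353.26
Payment period 3: opening $30,353.26; interest $121.41 → $30,474.67; payment $9,505.58; balance $20,969.09
Payment period 4: opening $20,969.09; interest $83.88 → $21,052.97; payment $9,505.58; balance $11,547.39
Payment period 5: opening $11,547.39; interest $46.19 → $11,593.58; payment $9,505.58; balance $2,088.00
Payment period 6: opening $2,088.00; interest $8.35 → $2,096.35; payment $2,096.35; balance $0.00

$2,096.35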